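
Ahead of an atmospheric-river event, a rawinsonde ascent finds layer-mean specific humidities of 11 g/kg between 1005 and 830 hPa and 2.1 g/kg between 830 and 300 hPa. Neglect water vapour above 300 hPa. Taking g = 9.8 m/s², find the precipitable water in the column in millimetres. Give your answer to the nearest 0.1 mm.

Precipitable water is the column-integrated vapour mass per unit area: PW = (1/g) Σ q̄ Δp, with q in kg/kg and Δp in Pa (1 kg/m² of water = 1 mm).
Layer 1005–830 hPa: Δp = 175 hPa = 17500 Pa, q̄ = 0.011 kg/kg → 0.011 × 17500 / 9.8 = 19.64 mm
Layer 830–300 hPa: Δp = 530 hPa = 53000 Pa, q̄ = 0.0021 kg/kg → 0.0021 × 53000 / 9.8 = 11.36 mm
PW = 19.64 + 11.36 = 31.00 ≈ 31.0 mm.

PW ≈ 31.0 mm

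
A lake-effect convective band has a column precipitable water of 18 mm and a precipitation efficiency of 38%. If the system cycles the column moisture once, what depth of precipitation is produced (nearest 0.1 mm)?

Precipitation = ε × PW = 0.38 × 18 = 6.8 mm.

precipitation ≈ 6.8 mm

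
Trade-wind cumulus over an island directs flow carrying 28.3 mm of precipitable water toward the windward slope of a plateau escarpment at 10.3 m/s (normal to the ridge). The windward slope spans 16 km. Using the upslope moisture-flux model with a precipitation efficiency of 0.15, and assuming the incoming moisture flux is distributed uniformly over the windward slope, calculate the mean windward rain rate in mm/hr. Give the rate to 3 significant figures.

Incoming column moisture flux per unit ridge length: F = V × PW = 10.3 × 28.3 = 291.49 mm·m/s.
Spread over the 16 km slope with efficiency ε = 0.15: R = ε·F/W = 0.15 × 291.49 / 16000 m = 2.733e-03 mm/s.
R = 2.733e-03 × 3600 = 9.84 mm/hr.

R ≈ 9.84 mm/hr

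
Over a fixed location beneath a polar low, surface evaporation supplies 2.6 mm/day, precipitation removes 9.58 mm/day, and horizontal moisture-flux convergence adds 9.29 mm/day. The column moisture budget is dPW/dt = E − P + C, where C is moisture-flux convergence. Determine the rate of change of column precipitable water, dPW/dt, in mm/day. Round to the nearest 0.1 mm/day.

dPW/dt = E − P + C = 2.6 − 9.58 + (9.29) = 2.3 mm/day.

dPW/dt ≈ 2.3 mm/day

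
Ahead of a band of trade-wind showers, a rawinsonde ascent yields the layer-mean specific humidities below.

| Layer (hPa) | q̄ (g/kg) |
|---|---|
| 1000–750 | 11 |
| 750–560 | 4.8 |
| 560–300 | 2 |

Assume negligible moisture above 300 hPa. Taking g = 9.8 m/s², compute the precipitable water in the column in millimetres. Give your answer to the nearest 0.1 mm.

Precipitable water is the column-integrated vapour mass per unit area: PW = (1/g) Σ q̄ Δp, with q in kg/kg and Δp in Pa (1 kg/m² of water = 1 mm).
Layer 1000–750 hPa: Δp = 250 hPa = 25000 Pa, q̄ = 0.011 kg/kg → 0.011 × 25000 / 9.8 = 28.06 mm
Layer 750–560 hPa: Δp = 190 hPa = 19000 Pa, q̄ = 0.0048 kg/kg → 0.0048 × 19000 / 9.8 = 9.31 mm
Layer 560–300 hPa: Δp = 260 hPa = 26000 Pa, q̄ = 0.002 kg/kg → 0.002 × 26000 / 9.8 = 5.31 mm
PW = 28.06 + 9.31 + 5.31 = 42.68 ≈ 42.7 mm.

PW ≈ 42.7 mm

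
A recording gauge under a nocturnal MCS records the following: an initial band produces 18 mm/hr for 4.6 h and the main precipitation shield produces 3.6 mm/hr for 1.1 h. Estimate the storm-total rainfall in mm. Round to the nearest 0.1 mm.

total ≈ 86.8 mm

Total = Σ Rᵢ Δtᵢ = 18 × 4.6 + 3.6 × 1.1
      = 82.8 + 3.96 = 86.8 mm.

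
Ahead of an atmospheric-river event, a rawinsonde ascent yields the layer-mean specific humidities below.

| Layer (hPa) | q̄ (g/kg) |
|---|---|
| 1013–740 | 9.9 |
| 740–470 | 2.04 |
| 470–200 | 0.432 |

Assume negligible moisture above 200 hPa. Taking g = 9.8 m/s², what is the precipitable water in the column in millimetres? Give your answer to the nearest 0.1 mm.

PW ≈ 34.4 mm

Precipitable water is the column-integrated vapour mass per unit area: PW = (1/g) Σ q̄ Δp, with q in kg/kg and Δp in Pa (1 kg/m² of water = 1 mm).
Layer 1013–740 hPa: Δp = 273 hPa = 27300 Pa, q̄ = 0.0099 kg/kg → 0.0099 × 27300 / 9.8 = 27.58 mm
Layer 740–470 hPa: Δp = 270 hPa = 27000 Pa, q̄ = 0.00204 kg/kg → 0.00204 × 27000 / 9.8 = 5.62 mm
Layer 470–200 hPa: Δp = 270 hPa = 27000 Pa, q̄ = 0.000432 kg/kg → 0.000432 × 27000 / 9.8 = 1.19 mm
PW = 27.58 + 5.62 + 1.19 = 34.39 ≈ 34.4 mm.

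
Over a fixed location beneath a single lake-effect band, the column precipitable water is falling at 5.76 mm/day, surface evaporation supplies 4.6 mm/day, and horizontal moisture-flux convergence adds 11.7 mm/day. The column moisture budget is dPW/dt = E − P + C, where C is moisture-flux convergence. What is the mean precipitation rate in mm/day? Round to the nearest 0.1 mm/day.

dPW/dt = -5.76 mm/day.
P = E + C − dPW/dt = 4.6 + (11.7) − (-5.76) = 22.1 mm/day.

P ≈ 22.1 mm/day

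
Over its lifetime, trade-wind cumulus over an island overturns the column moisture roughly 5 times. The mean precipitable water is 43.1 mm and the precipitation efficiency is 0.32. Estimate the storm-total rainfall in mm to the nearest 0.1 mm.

rainfall ≈ 69.0 mm

Each cycle deposits ε × PW = 0.32 × 43.1 = 13.792 mm.
Over 5 cycles: 5 × 13.792 = 69.0 mm.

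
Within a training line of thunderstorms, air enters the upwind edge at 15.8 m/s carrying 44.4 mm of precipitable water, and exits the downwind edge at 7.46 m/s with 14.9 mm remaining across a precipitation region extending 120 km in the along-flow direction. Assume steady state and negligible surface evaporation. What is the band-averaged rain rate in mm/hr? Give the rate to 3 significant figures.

R ≈ 17.7 mm/hr

Column moisture flux per unit crosswind length is F = V × PW.
Inflow: F_in = 15.8 × 44.4 = 701.52 mm·m/s
Outflow: F_out = 7.46 × 14.9 = 111.154 mm·m/s
Steady-state rate R = (F_in − F_out)/L = (701.52 − 111.154) / 120000 m = 4.920e-03 mm/s.
R = 4.920e-03 × 3600 = 17.7 mm/hr.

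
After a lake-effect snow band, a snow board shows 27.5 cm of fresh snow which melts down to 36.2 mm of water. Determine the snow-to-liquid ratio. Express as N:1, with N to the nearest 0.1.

Ratio = snow depth / SWE = 275 mm / 36.2 mm = 7.6, i.e. 7.6:1.

ratio ≈ 7.6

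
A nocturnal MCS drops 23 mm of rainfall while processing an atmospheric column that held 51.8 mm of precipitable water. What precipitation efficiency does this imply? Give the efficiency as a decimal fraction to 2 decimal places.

ε = rainfall / PW = 23 / 51.8 = 0.44.

ε ≈ 0.44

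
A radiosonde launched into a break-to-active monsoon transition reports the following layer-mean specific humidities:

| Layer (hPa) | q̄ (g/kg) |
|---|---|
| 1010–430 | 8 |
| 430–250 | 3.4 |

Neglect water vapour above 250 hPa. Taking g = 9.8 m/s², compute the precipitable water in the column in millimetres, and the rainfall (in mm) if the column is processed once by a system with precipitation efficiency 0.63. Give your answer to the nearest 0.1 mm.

PW ≈ 53.6 mm; rainfall ≈ 33.8 mm

Precipitable water is the column-integrated vapour mass per unit area: PW = (1/g) Σ q̄ Δp, with q in kg/kg and Δp in Pa (1 kg/m² of water = 1 mm).
Layer 1010–430 hPa: Δp = 580 hPa = 58000 Pa, q̄ = 0.008 kg/kg → 0.008 × 58000 / 9.8 = 47.35 mm
Layer 430–250 hPa: Δp = 180 hPa = 18000 Pa, q̄ = 0.0034 kg/kg → 0.0034 × 18000 / 9.8 = 6.24 mm
PW = 47.35 + 6.24 = 53.59 ≈ 53.6 mm.
Rainfall = ε × PW = 0.63 × 53.6 = 33.8 mm.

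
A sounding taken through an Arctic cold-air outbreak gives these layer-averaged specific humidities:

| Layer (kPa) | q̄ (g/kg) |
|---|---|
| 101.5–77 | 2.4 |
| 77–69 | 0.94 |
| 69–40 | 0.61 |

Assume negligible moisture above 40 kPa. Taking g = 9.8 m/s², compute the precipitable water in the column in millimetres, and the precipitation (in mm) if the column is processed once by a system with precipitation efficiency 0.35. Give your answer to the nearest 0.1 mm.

Precipitable water is the column-integrated vapour mass per unit area: PW = (1/g) Σ q̄ Δp, with q in kg/kg and Δp in Pa (1 kg/m² of water = 1 mm).
Layer 101.5–77 kPa: Δp = 245 hPa = 24500 Pa, q̄ = 0.0024 kg/kg → 0.0024 × 24500 / 9.8 = 6.00 mm
Layer 77–69 kPa: Δp = 80 hPa = 8000 Pa, q̄ = 0.00094 kg/kg → 0.00094 × 8000 / 9.8 = 0.77 mm
Layer 69–40 kPa: Δp = 290 hPa = 29000 Pa, q̄ = 0.00061 kg/kg → 0.00061 × 29000 / 9.8 = 1.81 mm
PW = 6.00 + 0.77 + 1.81 = 8.58 ≈ 8.6 mm.
Precipitation = ε × PW = 0.35 × 8.6 = 3.0 mm.

PW ≈ 8.6 mm; precipitation ≈ 3.0 mm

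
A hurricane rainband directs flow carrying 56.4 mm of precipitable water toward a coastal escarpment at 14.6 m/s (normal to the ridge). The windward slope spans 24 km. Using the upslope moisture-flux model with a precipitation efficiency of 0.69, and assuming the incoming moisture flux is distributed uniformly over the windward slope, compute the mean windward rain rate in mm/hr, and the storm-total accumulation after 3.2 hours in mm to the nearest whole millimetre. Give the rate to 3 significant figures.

Incoming column moisture flux per unit ridge length: F = V × PW = 14.6 × 56.4 = 823.44 mm·m/s.
Spread over the 24 km slope with efficiency ε = 0.69: R = ε·F/W = 0.69 × 823.44 / 24000 m = 2.367e-02 mm/s.
R = 2.367e-02 × 3600 = 85.2 mm/hr.
Over 3.2 h: total = 85.2 × 3.2 = 272.64 ≈ 273 mm.

R ≈ 85.2 mm/hr; total ≈ 273 mm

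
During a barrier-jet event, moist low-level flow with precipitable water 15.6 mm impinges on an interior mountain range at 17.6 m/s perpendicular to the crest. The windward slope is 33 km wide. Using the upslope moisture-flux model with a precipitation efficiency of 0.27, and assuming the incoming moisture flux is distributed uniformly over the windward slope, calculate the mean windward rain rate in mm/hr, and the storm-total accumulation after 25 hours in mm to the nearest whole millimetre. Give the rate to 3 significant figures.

R ≈ 8.09 mm/hr; total ≈ 202 mm

Incoming column moisture flux per unit ridge length: F = V × PW = 17.6 × 15.6 = 274.56 mm·m/s.
Spread over the 33 km slope with efficiency ε = 0.27: R = ε·F/W = 0.27 × 274.56 / 33000 m = 2.246e-03 mm/s.
R = 2.246e-03 × 3600 = 8.09 mm/hr.
Over 25 h: total = 8.09 × 25 = 202.25 ≈ 202 mm.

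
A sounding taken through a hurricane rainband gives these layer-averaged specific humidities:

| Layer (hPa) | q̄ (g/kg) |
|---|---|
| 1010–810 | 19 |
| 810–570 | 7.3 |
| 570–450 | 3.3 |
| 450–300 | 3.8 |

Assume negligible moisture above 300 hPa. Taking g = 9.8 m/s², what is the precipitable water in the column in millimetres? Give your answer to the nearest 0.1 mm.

Precipitable water is the column-integrated vapour mass per unit area: PW = (1/g) Σ q̄ Δp, with q in kg/kg and Δp in Pa (1 kg/m² of water = 1 mm).
Layer 1010–810 hPa: Δp = 200 hPa = 20000 Pa, q̄ = 0.019 kg/kg → 0.019 × 20000 / 9.8 = 38.78 mm
Layer 810–570 hPa: Δp = 240 hPa = 24000 Pa, q̄ = 0.0073 kg/kg → 0.0073 × 24000 / 9.8 = 17.88 mm
Layer 570–450 hPa: Δp = 120 hPa = 12000 Pa, q̄ = 0.0033 kg/kg → 0.0033 × 12000 / 9.8 = 4.04 mm
Layer 450–300 hPa: Δp = 150 hPa = 15000 Pa, q̄ = 0.0038 kg/kg → 0.0038 × 15000 / 9.8 = 5.82 mm
PW = 38.78 + 17.88 + 4.04 + 5.82 = 66.52 ≈ 66.5 mm.

PW ≈ 66.5 mm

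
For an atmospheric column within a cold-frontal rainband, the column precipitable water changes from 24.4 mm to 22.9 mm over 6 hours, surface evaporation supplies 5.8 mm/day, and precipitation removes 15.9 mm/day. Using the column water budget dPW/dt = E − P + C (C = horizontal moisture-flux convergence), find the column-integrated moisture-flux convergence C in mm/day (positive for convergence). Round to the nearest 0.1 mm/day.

dPW/dt = (22.9 − 24.4) mm / (6/24 day) = -6.000 mm/day.
C = dPW/dt − E + P = (-6.000) − 5.8 + 15.9 = 4.1 mm/day.

C ≈ 4.1 mm/day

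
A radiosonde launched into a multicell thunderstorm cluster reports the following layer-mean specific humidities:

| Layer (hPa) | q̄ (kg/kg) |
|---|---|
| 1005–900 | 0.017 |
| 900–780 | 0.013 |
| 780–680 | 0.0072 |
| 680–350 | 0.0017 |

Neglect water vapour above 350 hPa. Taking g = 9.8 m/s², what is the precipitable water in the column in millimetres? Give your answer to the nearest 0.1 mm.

PW ≈ 47.2 mm

Precipitable water is the column-integrated vapour mass per unit area: PW = (1/g) Σ q̄ Δp, with q in kg/kg and Δp in Pa (1 kg/m² of water = 1 mm).
Layer 1005–900 hPa: Δp = 105 hPa = 10500 Pa, q̄ = 0.017 kg/kg → 0.017 × 10500 / 9.8 = 18.21 mm
Layer 900–780 hPa: Δp = 120 hPa = 12000 Pa, q̄ = 0.013 kg/kg → 0.013 × 12000 / 9.8 = 15.92 mm
Layer 780–680 hPa: Δp = 100 hPa = 10000 Pa, q̄ = 0.0072 kg/kg → 0.0072 × 10000 / 9.8 = 7.35 mm
Layer 680–350 hPa: Δp = 330 hPa = 33000 Pa, q̄ = 0.0017 kg/kg → 0.0017 × 33000 / 9.8 = 5.72 mm
PW = 18.21 + 15.92 + 7.35 + 5.72 = 47.20 ≈ 47.2 mm.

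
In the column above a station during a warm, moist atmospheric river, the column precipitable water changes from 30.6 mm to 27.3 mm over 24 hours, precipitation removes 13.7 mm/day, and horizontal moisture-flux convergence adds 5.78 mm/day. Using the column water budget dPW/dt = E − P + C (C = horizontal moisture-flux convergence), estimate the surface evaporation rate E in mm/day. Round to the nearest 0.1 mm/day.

dPW/dt = (27.3 − 30.6) mm / (24/24 day) = -3.300 mm/day.
E = dPW/dt + P − C = (-3.300) + 13.7 − (5.78) = 4.6 mm/day.

E ≈ 4.6 mm/day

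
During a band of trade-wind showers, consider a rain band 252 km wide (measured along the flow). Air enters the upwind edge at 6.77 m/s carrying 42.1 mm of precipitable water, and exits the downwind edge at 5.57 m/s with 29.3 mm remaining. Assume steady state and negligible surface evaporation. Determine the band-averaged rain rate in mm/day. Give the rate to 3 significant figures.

Column moisture flux per unit crosswind length is F = V × PW.
Inflow: F_in = 6.77 × 42.1 = 285.017 mm·m/s
Outflow: F_out = 5.57 × 29.3 = 163.201 mm·m/s
Steady-state rate R = (F_in − F_out)/L = (285.017 − 163.201) / 252000 m = 4.834e-04 mm/s.
R = 4.834e-04 × 3600 × 24 = 41.8 mm/day.

R ≈ 41.8 mm/day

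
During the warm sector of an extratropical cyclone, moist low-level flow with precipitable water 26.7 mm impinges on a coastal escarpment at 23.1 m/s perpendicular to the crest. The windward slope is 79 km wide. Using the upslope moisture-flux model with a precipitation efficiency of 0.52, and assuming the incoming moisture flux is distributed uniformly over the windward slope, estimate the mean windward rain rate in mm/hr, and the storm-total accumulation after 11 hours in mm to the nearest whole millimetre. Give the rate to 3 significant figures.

Incoming column moisture flux per unit ridge length: F = V × PW = 23.1 × 26.7 = 616.77 mm·m/s.
Spread over the 79 km slope with efficiency ε = 0.52: R = ε·F/W = 0.52 × 616.77 / 79000 m = 4.060e-03 mm/s.
R = 4.060e-03 × 3600 = 14.6 mm/hr.
Over 11 h: total = 14.6 × 11 = 160.6 ≈ 161 mm.

R ≈ 14.6 mm/hr; total ≈ 161 mm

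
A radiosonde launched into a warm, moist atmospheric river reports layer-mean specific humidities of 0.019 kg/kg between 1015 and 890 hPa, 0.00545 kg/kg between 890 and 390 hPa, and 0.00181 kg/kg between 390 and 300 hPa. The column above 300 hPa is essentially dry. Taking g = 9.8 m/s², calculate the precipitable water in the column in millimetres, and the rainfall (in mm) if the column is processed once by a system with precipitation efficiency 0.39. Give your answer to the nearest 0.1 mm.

Precipitable water is the column-integrated vapour mass per unit area: PW = (1/g) Σ q̄ Δp, with q in kg/kg and Δp in Pa (1 kg/m² of water = 1 mm).
Layer 1015–890 hPa: Δp = 125 hPa = 12500 Pa, q̄ = 0.019 kg/kg → 0.019 × 12500 / 9.8 = 24.23 mm
Layer 890–390 hPa: Δp = 500 hPa = 50000 Pa, q̄ = 0.00545 kg/kg → 0.00545 × 50000 / 9.8 = 27.81 mm
Layer 390–300 hPa: Δp = 90 hPa = 9000 Pa, q̄ = 0.00181 kg/kg → 0.00181 × 9000 / 9.8 = 1.66 mm
PW = 24.23 + 27.81 + 1.66 = 53.70 ≈ 53.7 mm.
Rainfall = ε × PW = 0.39 × 53.7 = 20.9 mm.

PW ≈ 53.7 mm; rainfall ≈ 20.9 mm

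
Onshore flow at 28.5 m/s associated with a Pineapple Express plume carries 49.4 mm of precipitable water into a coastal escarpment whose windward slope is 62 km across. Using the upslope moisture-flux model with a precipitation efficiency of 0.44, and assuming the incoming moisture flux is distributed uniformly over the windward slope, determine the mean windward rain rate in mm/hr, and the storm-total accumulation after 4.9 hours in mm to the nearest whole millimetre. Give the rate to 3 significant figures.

Incoming column moisture flux per unit ridge length: F = V × PW = 28.5 × 49.4 = 1407.9 mm·m/s.
Spread over the 62 km slope with efficiency ε = 0.44: R = ε·F/W = 0.44 × 1407.9 / 62000 m = 9.992e-03 mm/s.
R = 9.992e-03 × 3600 = 36.0 mm/hr.
Over 4.9 h: total = 36.0 × 4.9 = 176.4 ≈ 176 mm.

R ≈ 36.0 mm/hr; total ≈ 176 mm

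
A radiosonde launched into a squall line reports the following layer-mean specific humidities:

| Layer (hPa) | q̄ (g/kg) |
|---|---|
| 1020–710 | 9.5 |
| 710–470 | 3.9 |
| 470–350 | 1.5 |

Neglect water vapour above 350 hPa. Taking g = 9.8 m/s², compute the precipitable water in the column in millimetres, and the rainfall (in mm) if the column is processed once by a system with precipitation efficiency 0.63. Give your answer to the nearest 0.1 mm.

Precipitable water is the column-integrated vapour mass per unit area: PW = (1/g) Σ q̄ Δp, with q in kg/kg and Δp in Pa (1 kg/m² of water = 1 mm).
Layer 1020–710 hPa: Δp = 310 hPa = 31000 Pa, q̄ = 0.0095 kg/kg → 0.0095 × 31000 / 9.8 = 30.05 mm
Layer 710–470 hPa: Δp = 240 hPa = 24000 Pa, q̄ = 0.0039 kg/kg → 0.0039 × 24000 / 9.8 = 9.55 mm
Layer 470–350 hPa: Δp = 120 hPa = 12000 Pa, q̄ = 0.0015 kg/kg → 0.0015 × 12000 / 9.8 = 1.84 mm
PW = 30.05 + 9.55 + 1.84 = 41.44 ≈ 41.4 mm.
Rainfall = ε × PW = 0.63 × 41.4 = 26.1 mm.

PW ≈ 41.4 mm; rainfall ≈ 26.1 mm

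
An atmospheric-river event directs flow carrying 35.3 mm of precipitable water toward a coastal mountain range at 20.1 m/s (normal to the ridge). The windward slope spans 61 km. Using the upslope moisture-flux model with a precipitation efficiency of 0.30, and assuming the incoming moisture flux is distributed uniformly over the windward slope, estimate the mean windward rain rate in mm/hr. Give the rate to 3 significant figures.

Incoming column moisture flux per unit ridge length: F = V × PW = 20.1 × 35.3 = 709.53 mm·m/s.
Spread over the 61 km slope with efficiency ε = 0.30: R = ε·F/W = 0.30 × 709.53 / 61000 m = 3.489e-03 mm/s.
R = 3.489e-03 × 3600 = 12.6 mm/hr.

R ≈ 12.6 mm/hr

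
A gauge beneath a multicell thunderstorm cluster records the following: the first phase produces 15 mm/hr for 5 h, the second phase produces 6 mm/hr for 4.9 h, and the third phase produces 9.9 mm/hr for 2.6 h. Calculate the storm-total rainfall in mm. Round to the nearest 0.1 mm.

total ≈ 130.1 mm

Total = Σ Rᵢ Δtᵢ = 15 × 5 + 6 × 4.9 + 9.9 × 2.6
      = 75 + 29.4 + 25.74 = 130.1 mm.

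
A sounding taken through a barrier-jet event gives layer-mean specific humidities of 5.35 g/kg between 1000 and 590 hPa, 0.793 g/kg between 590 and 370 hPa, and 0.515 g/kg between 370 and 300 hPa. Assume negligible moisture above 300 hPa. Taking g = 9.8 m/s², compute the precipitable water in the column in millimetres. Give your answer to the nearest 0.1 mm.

Precipitable water is the column-integrated vapour mass per unit area: PW = (1/g) Σ q̄ Δp, with q in kg/kg and Δp in Pa (1 kg/m² of water = 1 mm).
Layer 1000–590 hPa: Δp = 410 hPa = 41000 Pa, q̄ = 0.00535 kg/kg → 0.00535 × 41000 / 9.8 = 22.38 mm
Layer 590–370 hPa: Δp = 220 hPa = 22000 Pa, q̄ = 0.000793 kg/kg → 0.000793 × 22000 / 9.8 = 1.78 mm
Layer 370–300 hPa: Δp = 70 hPa = 7000 Pa, q̄ = 0.000515 kg/kg → 0.000515 × 7000 / 9.8 = 0.37 mm
PW = 22.38 + 1.78 + 0.37 = 24.53 ≈ 24.5 mm.

PW ≈ 24.5 mm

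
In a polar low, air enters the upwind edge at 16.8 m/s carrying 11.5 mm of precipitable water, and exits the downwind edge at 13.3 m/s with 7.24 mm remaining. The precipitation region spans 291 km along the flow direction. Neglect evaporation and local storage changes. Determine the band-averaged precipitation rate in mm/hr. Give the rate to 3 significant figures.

Column moisture flux per unit crosswind length is F = V × PW.
Inflow: F_in = 16.8 × 11.5 = 193.2 mm·m/s
Outflow: F_out = 13.3 × 7.24 = 96.292 mm·m/s
Steady-state rate R = (F_in − F_out)/L = (193.2 − 96.292) / 291000 m = 3.330e-04 mm/s.
R = 3.330e-04 × 3600 = 1.20 mm/hr.

R ≈ 1.20 mm/hr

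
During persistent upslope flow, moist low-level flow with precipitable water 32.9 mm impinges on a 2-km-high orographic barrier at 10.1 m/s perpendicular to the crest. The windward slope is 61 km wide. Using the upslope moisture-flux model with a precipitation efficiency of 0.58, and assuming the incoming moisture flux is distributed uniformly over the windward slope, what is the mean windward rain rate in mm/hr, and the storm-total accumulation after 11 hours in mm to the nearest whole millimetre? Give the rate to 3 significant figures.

Incoming column moisture flux per unit ridge length: F = V × PW = 10.1 × 32.9 = 332.29 mm·m/s.
Spread over the 61 km slope with efficiency ε = 0.58: R = ε·F/W = 0.58 × 332.29 / 61000 m = 3.159e-03 mm/s.
R = 3.159e-03 × 3600 = 11.4 mm/hr.
Over 11 h: total = 11.4 × 11 = 125.4 ≈ 125 mm.

R ≈ 11.4 mm/hr; total ≈ 125 mm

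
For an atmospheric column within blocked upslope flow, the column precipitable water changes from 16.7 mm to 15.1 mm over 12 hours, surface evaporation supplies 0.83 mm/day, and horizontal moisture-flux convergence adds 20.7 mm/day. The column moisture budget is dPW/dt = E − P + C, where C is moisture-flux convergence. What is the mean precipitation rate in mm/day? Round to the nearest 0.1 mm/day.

dPW/dt = (15.1 − 16.7) mm / (12/24 day) = -3.200 mm/day.
P = E + C − dPW/dt = 0.83 + (20.7) − (-3.200) = 24.7 mm/day.

P ≈ 24.7 mm/day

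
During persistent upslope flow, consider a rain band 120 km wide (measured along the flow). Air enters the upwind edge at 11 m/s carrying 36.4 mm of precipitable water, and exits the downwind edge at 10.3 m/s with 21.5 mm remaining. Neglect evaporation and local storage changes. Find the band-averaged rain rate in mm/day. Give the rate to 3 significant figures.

Column moisture flux per unit crosswind length is F = V × PW.
Inflow: F_in = 11 × 36.4 = 400.4 mm·m/s
Outflow: F_out = 10.3 × 21.5 = 221.45 mm·m/s
Steady-state rate R = (F_in − F_out)/L = (400.4 − 221.45) / 120000 m = 1.491e-03 mm/s.
R = 1.491e-03 × 3600 × 24 = 129 mm/day.

R ≈ 129 mm/day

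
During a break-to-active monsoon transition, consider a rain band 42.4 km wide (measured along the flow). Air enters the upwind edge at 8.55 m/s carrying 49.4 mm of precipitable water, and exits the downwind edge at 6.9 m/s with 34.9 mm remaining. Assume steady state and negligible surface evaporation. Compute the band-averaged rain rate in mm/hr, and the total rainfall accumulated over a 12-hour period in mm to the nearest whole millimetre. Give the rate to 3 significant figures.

R ≈ 15.4 mm/hr; total ≈ 185 mm

Column moisture flux per unit crosswind length is F = V × PW.
Inflow: F_in = 8.55 × 49.4 = 422.37 mm·m/s
Outflow: F_out = 6.9 × 34.9 = 240.81 mm·m/s
Steady-state rate R = (F_in − F_out)/L = (422.37 − 240.81) / 42400 m = 4.282e-03 mm/s.
R = 4.282e-03 × 3600 = 15.4 mm/hr.
Over 12 h: total = 15.4 × 12 = 184.8 ≈ 185 mm.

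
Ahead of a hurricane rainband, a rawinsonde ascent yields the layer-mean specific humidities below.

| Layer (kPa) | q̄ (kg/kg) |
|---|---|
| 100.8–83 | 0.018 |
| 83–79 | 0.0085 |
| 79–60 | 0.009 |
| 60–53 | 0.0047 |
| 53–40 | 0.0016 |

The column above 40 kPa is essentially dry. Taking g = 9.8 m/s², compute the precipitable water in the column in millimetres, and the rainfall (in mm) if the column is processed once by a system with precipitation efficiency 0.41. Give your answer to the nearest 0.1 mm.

Precipitable water is the column-integrated vapour mass per unit area: PW = (1/g) Σ q̄ Δp, with q in kg/kg and Δp in Pa (1 kg/m² of water = 1 mm).
Layer 100.8–83 kPa: Δp = 178 hPa = 17800 Pa, q̄ = 0.018 kg/kg → 0.018 × 17800 / 9.8 = 32.69 mm
Layer 83–79 kPa: Δp = 40 hPa = 4000 Pa, q̄ = 0.0085 kg/kg → 0.0085 × 4000 / 9.8 = 3.47 mm
Layer 79–60 kPa: Δp = 190 hPa = 19000 Pa, q̄ = 0.009 kg/kg → 0.009 × 19000 / 9.8 = 17.45 mm
Layer 60–53 kPa: Δp = 70 hPa = 7000 Pa, q̄ = 0.0047 kg/kg → 0.0047 × 7000 / 9.8 = 3.36 mm
Layer 53–40 kPa: Δp = 130 hPa = 13000 Pa, q̄ = 0.0016 kg/kg → 0.0016 × 13000 / 9.8 = 2.12 mm
PW = 32.69 + 3.47 + 17.45 + 3.36 + 2.12 = 59.09 ≈ 59.1 mm.
Rainfall = ε × PW = 0.41 × 59.1 = 24.2 mm.

PW ≈ 59.1 mm; rainfall ≈ 24.2 mm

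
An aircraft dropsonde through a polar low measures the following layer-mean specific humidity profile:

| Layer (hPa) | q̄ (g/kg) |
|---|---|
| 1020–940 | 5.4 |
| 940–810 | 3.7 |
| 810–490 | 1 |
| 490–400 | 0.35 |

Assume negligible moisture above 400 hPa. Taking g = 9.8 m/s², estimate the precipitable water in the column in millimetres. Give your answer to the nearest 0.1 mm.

PW ≈ 12.9 mm

Precipitable water is the column-integrated vapour mass per unit area: PW = (1/g) Σ q̄ Δp, with q in kg/kg and Δp in Pa (1 kg/m² of water = 1 mm).
Layer 1020–940 hPa: Δp = 80 hPa = 8000 Pa, q̄ = 0.0054 kg/kg → 0.0054 × 8000 / 9.8 = 4.41 mm
Layer 940–810 hPa: Δp = 130 hPa = 13000 Pa, q̄ = 0.0037 kg/kg → 0.0037 × 13000 / 9.8 = 4.91 mm
Layer 810–490 hPa: Δp = 320 hPa = 32000 Pa, q̄ = 0.001 kg/kg → 0.001 × 32000 / 9.8 = 3.27 mm
Layer 490–400 hPa: Δp = 90 hPa = 9000 Pa, q̄ = 0.00035 kg/kg → 0.00035 × 9000 / 9.8 = 0.32 mm
PW = 4.41 + 4.91 + 3.27 + 0.32 = 12.91 ≈ 12.9 mm.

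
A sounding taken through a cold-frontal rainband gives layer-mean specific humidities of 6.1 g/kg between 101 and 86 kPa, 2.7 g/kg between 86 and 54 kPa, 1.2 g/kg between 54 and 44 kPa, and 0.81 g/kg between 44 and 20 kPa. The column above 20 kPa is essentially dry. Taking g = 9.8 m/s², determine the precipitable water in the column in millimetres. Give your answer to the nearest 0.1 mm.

PW ≈ 21.4 mm

Precipitable water is the column-integrated vapour mass per unit area: PW = (1/g) Σ q̄ Δp, with q in kg/kg and Δp in Pa (1 kg/m² of water = 1 mm).
Layer 101–86 kPa: Δp = 150 hPa = 15000 Pa, q̄ = 0.0061 kg/kg → 0.0061 × 15000 / 9.8 = 9.34 mm
Layer 86–54 kPa: Δp = 320 hPa = 32000 Pa, q̄ = 0.0027 kg/kg → 0.0027 × 32000 / 9.8 = 8.82 mm
Layer 54–44 kPa: Δp = 100 hPa = 10000 Pa, q̄ = 0.0012 kg/kg → 0.0012 × 10000 / 9.8 = 1.22 mm
Layer 44–20 kPa: Δp = 240 hPa = 24000 Pa, q̄ = 0.00081 kg/kg → 0.00081 × 24000 / 9.8 = 1.98 mm
PW = 9.34 + 8.82 + 1.22 + 1.98 = 21.36 ≈ 21.4 mm.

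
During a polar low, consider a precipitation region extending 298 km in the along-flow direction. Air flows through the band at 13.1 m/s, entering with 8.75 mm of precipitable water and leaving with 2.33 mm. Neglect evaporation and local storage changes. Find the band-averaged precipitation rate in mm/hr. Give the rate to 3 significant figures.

R ≈ 1.02 mm/hr

Column moisture flux per unit crosswind length is F = V × PW.
Inflow: F_in = 13.1 × 8.75 = 114.625 mm·m/s
Outflow: F_out = 13.1 × 2.33 = 30.523 mm·m/s
Steady-state rate R = (F_in − F_out)/L = (114.625 − 30.523) / 298000 m = 2.822e-04 mm/s.
R = 2.822e-04 × 3600 = 1.02 mm/hr.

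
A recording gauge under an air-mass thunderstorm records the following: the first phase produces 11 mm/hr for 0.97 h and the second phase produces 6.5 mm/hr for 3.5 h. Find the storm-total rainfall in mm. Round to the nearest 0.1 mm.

Total = Σ Rᵢ Δtᵢ = 11 × 0.97 + 6.5 × 3.5
      = 10.67 + 22.75 = 33.4 mm.

total ≈ 33.4 mm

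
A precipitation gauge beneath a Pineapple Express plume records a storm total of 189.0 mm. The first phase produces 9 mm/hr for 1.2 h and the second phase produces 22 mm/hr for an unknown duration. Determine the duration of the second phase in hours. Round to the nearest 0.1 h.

duration ≈ 8.1 h

Known phases: 9 × 1.2 = 10.8 mm.
Remaining depth = 189.0 − 10.8 = 178.2 mm.
Duration = 178.2 / 22 = 8.1 h.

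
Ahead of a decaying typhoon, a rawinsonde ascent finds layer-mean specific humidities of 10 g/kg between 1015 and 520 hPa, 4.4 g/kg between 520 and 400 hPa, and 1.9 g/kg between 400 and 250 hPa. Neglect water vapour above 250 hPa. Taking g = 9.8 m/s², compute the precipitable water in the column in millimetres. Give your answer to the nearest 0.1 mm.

PW ≈ 58.8 mm

Precipitable water is the column-integrated vapour mass per unit area: PW = (1/g) Σ q̄ Δp, with q in kg/kg and Δp in Pa (1 kg/m² of water = 1 mm).
Layer 1015–520 hPa: Δp = 495 hPa = 49500 Pa, q̄ = 0.01 kg/kg → 0.01 × 49500 / 9.8 = 50.51 mm
Layer 520–400 hPa: Δp = 120 hPa = 12000 Pa, q̄ = 0.0044 kg/kg → 0.0044 × 12000 / 9.8 = 5.39 mm
Layer 400–250 hPa: Δp = 150 hPa = 15000 Pa, q̄ = 0.0019 kg/kg → 0.0019 × 15000 / 9.8 = 2.91 mm
PW = 50.51 + 5.39 + 2.91 = 58.81 ≈ 58.8 mm.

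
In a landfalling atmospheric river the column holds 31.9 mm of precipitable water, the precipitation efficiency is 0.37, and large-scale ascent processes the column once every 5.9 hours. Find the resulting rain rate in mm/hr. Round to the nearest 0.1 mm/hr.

Each overturning extracts ε × PW = 0.37 × 31.9 = 11.803 mm.
Rate = ε·PW / τ = 11.803 / 5.9 h = 2.0 mm/hr.

R ≈ 2.0 mm/hr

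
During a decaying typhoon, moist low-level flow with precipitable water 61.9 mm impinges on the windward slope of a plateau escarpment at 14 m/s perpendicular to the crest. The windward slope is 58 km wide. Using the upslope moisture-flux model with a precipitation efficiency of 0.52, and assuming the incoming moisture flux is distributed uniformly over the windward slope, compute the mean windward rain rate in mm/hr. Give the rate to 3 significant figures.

R ≈ 28.0 mm/hr

Incoming column moisture flux per unit ridge length: F = V × PW = 14 × 61.9 = 866.6 mm·m/s.
Spread over the 58 km slope with efficiency ε = 0.52: R = ε·F/W = 0.52 × 866.6 / 58000 m = 7.770e-03 mm/s.
R = 7.770e-03 × 3600 = 28.0 mm/hr.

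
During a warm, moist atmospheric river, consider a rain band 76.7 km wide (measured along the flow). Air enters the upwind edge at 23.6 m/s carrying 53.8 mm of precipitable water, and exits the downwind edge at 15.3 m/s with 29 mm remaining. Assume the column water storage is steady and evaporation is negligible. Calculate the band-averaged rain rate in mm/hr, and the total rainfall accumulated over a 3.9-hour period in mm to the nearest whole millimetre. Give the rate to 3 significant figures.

R ≈ 38.8 mm/hr; total ≈ 151 mm

Column moisture flux per unit crosswind length is F = V × PW.
Inflow: F_in = 23.6 × 53.8 = 1269.68 mm·m/s
Outflow: F_out = 15.3 × 29 = 443.7 mm·m/s
Steady-state rate R = (F_in − F_out)/L = (1269.68 − 443.7) / 76700 m = 1.077e-02 mm/s.
R = 1.077e-02 × 3600 = 38.8 mm/hr.
Over 3.9 h: total = 38.8 × 3.9 = 151.32 ≈ 151 mm.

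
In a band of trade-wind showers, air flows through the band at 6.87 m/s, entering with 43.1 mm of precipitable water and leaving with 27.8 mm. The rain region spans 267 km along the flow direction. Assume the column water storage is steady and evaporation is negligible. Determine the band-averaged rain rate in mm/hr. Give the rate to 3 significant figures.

Column moisture flux per unit crosswind length is F = V × PW.
Inflow: F_in = 6.87 × 43.1 = 296.097 mm·m/s
Outflow: F_out = 6.87 × 27.8 = 190.986 mm·m/s
Steady-state rate R = (F_in − F_out)/L = (296.097 − 190.986) / 267000 m = 3.937e-04 mm/s.
R = 3.937e-04 × 3600 = 1.42 mm/hr.

R ≈ 1.42 mm/hr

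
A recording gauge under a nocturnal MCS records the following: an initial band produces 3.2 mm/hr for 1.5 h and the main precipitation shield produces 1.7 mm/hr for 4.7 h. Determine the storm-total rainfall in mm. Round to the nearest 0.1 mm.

total ≈ 12.8 mm

Total = Σ Rᵢ Δtᵢ = 3.2 × 1.5 + 1.7 × 4.7
      = 4.8 + 7.99 = 12.8 mm.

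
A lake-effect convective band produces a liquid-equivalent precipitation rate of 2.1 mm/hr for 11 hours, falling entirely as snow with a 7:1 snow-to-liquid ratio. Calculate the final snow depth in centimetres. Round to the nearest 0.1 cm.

Liquid-equivalent depth = 2.1 × 11 = 23.1 mm.
Snow depth = 23.1 mm × 7 = 161.7 mm = 16.2 cm.

snow depth ≈ 16.2 cm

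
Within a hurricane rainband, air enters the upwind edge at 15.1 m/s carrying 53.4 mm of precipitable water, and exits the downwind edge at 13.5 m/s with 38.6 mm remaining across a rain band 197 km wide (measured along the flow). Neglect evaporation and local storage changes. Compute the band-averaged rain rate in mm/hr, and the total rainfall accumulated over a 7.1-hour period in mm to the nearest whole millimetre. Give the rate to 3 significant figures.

Column moisture flux per unit crosswind length is F = V × PW.
Inflow: F_in = 15.1 × 53.4 = 806.34 mm·m/s
Outflow: F_out = 13.5 × 38.6 = 521.1 mm·m/s
Steady-state rate R = (F_in − F_out)/L = (806.34 − 521.1) / 197000 m = 1.448e-03 mm/s.
R = 1.448e-03 × 3600 = 5.21 mm/hr.
Over 7.1 h: total = 5.21 × 7.1 = 36.991 ≈ 37 mm.

R ≈ 5.21 mm/hr; total ≈ 37 mm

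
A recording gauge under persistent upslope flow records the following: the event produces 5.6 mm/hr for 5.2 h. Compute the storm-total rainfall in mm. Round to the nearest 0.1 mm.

Total = Σ Rᵢ Δtᵢ = 5.6 × 5.2
      = 29.12 = 29.1 mm.

total ≈ 29.1 mm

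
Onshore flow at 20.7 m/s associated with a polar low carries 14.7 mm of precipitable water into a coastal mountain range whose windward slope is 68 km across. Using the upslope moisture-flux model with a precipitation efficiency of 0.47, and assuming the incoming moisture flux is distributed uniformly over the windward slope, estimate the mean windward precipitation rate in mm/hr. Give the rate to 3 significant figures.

Incoming column moisture flux per unit ridge length: F = V × PW = 20.7 × 14.7 = 304.29 mm·m/s.
Spread over the 68 km slope with efficiency ε = 0.47: R = ε·F/W = 0.47 × 304.29 / 68000 m = 2.103e-03 mm/s.
R = 2.103e-03 × 3600 = 7.57 mm/hr.

R ≈ 7.57 mm/hr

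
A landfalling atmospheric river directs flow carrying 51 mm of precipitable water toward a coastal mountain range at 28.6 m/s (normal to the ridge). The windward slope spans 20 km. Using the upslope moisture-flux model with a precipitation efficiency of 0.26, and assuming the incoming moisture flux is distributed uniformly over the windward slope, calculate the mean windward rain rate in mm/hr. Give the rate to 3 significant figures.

R ≈ 68.3 mm/hr

Incoming column moisture flux per unit ridge length: F = V × PW = 28.6 × 51 = 1458.6 mm·m/s.
Spread over the 20 km slope with efficiency ε = 0.26: R = ε·F/W = 0.26 × 1458.6 / 20000 m = 1.896e-02 mm/s.
R = 1.896e-02 × 3600 = 68.3 mm/hr.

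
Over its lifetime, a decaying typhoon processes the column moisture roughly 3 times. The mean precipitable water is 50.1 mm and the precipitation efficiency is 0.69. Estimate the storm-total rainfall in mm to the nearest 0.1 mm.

rainfall ≈ 103.7 mm

Each cycle deposits ε × PW = 0.69 × 50.1 = 34.569 mm.
Over 3 cycles: 3 × 34.569 = 103.7 mm.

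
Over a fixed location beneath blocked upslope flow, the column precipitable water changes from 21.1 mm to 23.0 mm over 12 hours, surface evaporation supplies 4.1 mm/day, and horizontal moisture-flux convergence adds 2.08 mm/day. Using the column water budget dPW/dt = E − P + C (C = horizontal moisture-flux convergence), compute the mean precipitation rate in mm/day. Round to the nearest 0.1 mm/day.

P ≈ 2.4 mm/day

dPW/dt = (23.0 − 21.1) mm / (12/24 day) = +3.800 mm/day.
P = E + C − dPW/dt = 4.1 + (2.08) − (+3.800) = 2.4 mm/day.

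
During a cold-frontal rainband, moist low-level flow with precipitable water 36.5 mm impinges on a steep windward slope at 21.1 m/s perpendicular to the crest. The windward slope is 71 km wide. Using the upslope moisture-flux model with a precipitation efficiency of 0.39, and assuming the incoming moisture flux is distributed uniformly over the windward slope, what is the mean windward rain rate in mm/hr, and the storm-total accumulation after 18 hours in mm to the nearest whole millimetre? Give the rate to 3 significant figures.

R ≈ 15.2 mm/hr; total ≈ 274 mm

Incoming column moisture flux per unit ridge length: F = V × PW = 21.1 × 36.5 = 770.15 mm·m/s.
Spread over the 71 km slope with efficiency ε = 0.39: R = ε·F/W = 0.39 × 770.15 / 71000 m = 4.230e-03 mm/s.
R = 4.230e-03 × 3600 = 15.2 mm/hr.
Over 18 h: total = 15.2 × 18 = 273.6 ≈ 274 mm.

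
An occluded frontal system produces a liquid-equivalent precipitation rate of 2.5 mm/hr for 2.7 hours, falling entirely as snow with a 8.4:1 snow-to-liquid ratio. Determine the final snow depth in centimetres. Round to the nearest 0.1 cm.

Liquid-equivalent depth = 2.5 × 2.7 = 6.75 mm.
Snow depth = 6.75 mm × 8.4 = 56.7 mm = 5.7 cm.

snow depth ≈ 5.7 cm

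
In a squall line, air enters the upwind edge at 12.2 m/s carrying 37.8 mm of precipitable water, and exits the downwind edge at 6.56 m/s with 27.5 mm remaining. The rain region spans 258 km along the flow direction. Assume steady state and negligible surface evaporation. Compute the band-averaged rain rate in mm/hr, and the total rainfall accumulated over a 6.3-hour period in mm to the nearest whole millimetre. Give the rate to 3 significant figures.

R ≈ 3.92 mm/hr; total ≈ 25 mm

Column moisture flux per unit crosswind length is F = V × PW.
Inflow: F_in = 12.2 × 37.8 = 461.16 mm·m/s
Outflow: F_out = 6.56 × 27.5 = 180.4 mm·m/s
Steady-state rate R = (F_in − F_out)/L = (461.16 − 180.4) / 258000 m = 1.088e-03 mm/s.
R = 1.088e-03 × 3600 = 3.92 mm/hr.
Over 6.3 h: total = 3.92 × 6.3 = 24.696 ≈ 25 mm.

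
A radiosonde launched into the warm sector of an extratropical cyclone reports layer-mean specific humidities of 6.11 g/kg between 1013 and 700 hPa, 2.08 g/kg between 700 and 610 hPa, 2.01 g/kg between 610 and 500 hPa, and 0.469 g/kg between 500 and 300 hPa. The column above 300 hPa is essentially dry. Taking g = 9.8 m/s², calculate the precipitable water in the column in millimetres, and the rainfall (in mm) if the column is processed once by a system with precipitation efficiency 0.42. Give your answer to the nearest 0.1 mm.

PW ≈ 24.6 mm; rainfall ≈ 10.3 mm

Precipitable water is the column-integrated vapour mass per unit area: PW = (1/g) Σ q̄ Δp, with q in kg/kg and Δp in Pa (1 kg/m² of water = 1 mm).
Layer 1013–700 hPa: Δp = 313 hPa = 31300 Pa, q̄ = 0.00611 kg/kg → 0.00611 × 31300 / 9.8 = 19.51 mm
Layer 700–610 hPa: Δp = 90 hPa = 9000 Pa, q̄ = 0.00208 kg/kg → 0.00208 × 9000 / 9.8 = 1.91 mm
Layer 610–500 hPa: Δp = 110 hPa = 11000 Pa, q̄ = 0.00201 kg/kg → 0.00201 × 11000 / 9.8 = 2.26 mm
Layer 500–300 hPa: Δp = 200 hPa = 20000 Pa, q̄ = 0.000469 kg/kg → 0.000469 × 20000 / 9.8 = 0.96 mm
PW = 19.51 + 1.91 + 2.26 + 0.96 = 24.64 ≈ 24.6 mm.
Rainfall = ε × PW = 0.42 × 24.6 = 10.3 mm.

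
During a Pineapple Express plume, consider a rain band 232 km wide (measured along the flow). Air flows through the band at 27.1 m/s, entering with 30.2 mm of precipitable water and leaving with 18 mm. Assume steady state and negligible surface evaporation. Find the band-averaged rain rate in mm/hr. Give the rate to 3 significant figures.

Column moisture flux per unit crosswind length is F = V × PW.
Inflow: F_in = 27.1 × 30.2 = 818.42 mm·m/s
Outflow: F_out = 27.1 × 18 = 487.8 mm·m/s
Steady-state rate R = (F_in − F_out)/L = (818.42 − 487.8) / 232000 m = 1.425e-03 mm/s.
R = 1.425e-03 × 3600 = 5.13 mm/hr.

R ≈ 5.13 mm/hr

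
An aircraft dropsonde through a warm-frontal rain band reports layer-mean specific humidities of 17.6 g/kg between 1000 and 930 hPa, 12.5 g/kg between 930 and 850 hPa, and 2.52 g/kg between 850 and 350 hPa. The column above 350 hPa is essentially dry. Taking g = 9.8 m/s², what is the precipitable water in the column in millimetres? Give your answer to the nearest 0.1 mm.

PW ≈ 35.6 mm

Precipitable water is the column-integrated vapour mass per unit area: PW = (1/g) Σ q̄ Δp, with q in kg/kg and Δp in Pa (1 kg/m² of water = 1 mm).
Layer 1000–930 hPa: Δp = 70 hPa = 7000 Pa, q̄ = 0.0176 kg/kg → 0.0176 × 7000 / 9.8 = 12.57 mm
Layer 930–850 hPa: Δp = 80 hPa = 8000 Pa, q̄ = 0.0125 kg/kg → 0.0125 × 8000 / 9.8 = 10.20 mm
Layer 850–350 hPa: Δp = 500 hPa = 50000 Pa, q̄ = 0.00252 kg/kg → 0.00252 × 50000 / 9.8 = 12.86 mm
PW = 12.57 + 10.20 + 12.86 = 35.63 ≈ 35.6 mm.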